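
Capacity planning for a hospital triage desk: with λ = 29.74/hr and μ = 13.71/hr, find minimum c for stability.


Stability requires cμ > λ ⇔ c > λ/μ.
λ/μ = 29.74/13.71 = 2.1692
Minimum integer c = ⌊2.1692⌋ + 1 = 3
Check: 3·13.71 = 41.13 > 29.74, while 2·13.71 = 27.42 ≤ 29.74

Final: 3 servers


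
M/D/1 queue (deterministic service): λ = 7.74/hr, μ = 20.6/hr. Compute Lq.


ρ = 7.74/20.6 = 0.3757
M/D/1: Lq = ρ²/(2(1−ρ)) = 0.1412/(2·0.6243) = 0.11307

Final: 0.11307


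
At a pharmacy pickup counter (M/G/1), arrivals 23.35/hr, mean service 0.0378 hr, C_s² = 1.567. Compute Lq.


ρ = λ·E[S] = 23.35·0.0378 = 0.8826
Lq = ρ²(1+C_s²)/(2(1−ρ)) = 0.7790·(1+1.567)/(2·0.1174)
= 0.7790·2.5670/0.2347 = 8.51915

Final: 8.51915


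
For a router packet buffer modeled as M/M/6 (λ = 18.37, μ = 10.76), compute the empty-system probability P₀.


a = λ/μ = 18.37/10.76 = 1.7072; ρ = a/c = 0.2845
Σ_{k=0}^{5} a^k/k! (terms k=0..5) = 1.00000 + 1.70725 + 1.45735 + 0.82935 + 0.35398 + 0.12087 = 5.46880
Tail: a^6/(6!(1−ρ)) = 24.76175/(720·0.7155) = 0.04807
P₀ = 1/(5.46880 + 0.04807) = 1/5.51686 = 0.181262

Final: 0.181262


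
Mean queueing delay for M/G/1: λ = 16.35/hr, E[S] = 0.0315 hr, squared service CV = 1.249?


ρ = λ·E[S] = 16.35·0.0315 = 0.5150
E[S²] = E[S]²(1+C_s²) = 0.0315²·(1+1.249) = 0.002232
Wq = λ·E[S²]/(2(1−ρ)) = 16.35·0.002232/(2·0.4850) = 0.03762 hr

Final: 0.03762 hr


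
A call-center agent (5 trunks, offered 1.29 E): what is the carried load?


B(5,1.29) = 0.008212 (Erlang-B)
Carried load = a(1 − B) = 1.29·(1 − 0.008212) = 1.29·0.991788 = 1.2794 E

Final: 1.2794 Erlangs


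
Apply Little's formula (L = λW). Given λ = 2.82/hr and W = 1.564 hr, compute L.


L = λW = 2.82·1.564 = 4.4105

Final: 4.4105


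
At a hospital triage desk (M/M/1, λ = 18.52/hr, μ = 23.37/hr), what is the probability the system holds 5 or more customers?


ρ = 18.52/23.37 = 0.7925
P(N ≥ n) = ρ^n = 0.7925^5 = 0.312544

Final: 0.312544


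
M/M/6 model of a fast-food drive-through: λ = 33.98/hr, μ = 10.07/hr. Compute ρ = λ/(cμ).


ρ = λ/(cμ) = 33.98/(6·10.07) = 33.98/60.42 = 0.5624

Final: 0.5624


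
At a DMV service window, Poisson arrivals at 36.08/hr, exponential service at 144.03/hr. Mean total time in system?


W = 1/(μ−λ) = 1/(144.03 − 36.08) = 1/107.95 = 0.009264 hr

Final: 0.009264 hr


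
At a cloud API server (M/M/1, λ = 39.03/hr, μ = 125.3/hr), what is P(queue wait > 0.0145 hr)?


ρ = 39.03/125.3 = 0.3115
P(Wq > t) = ρ·e^{−(μ−λ)t} = 0.3115·e^{−1.2509}
= 0.3115·0.286243 = 0.089162

Final: 0.089162


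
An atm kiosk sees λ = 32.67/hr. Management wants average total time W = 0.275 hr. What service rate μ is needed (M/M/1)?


W = 1/(μ−λ) ⇒ μ − λ = 1/W = 1/0.275 = 3.6364
μ = λ + 1/W = 32.67 + 3.6364 = 36.3064 per hr

Final: 36.3064 /hr


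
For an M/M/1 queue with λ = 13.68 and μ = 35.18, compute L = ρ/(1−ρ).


ρ = λ/μ = 13.68/35.18 = 0.3889
L = ρ/(1−ρ) = 0.3889/(1 − 0.3889) = 0.3889/0.6111 = 0.6363

Final: 0.6363


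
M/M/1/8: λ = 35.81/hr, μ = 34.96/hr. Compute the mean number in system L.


ρ = 35.81/34.96 = 1.0243
L = ρ[1 − (K+1)ρ^K + Kρ^(K+1)] / [(1−ρ)(1−ρ^(K+1))]
Numerator: 1.0243·(1 − 9·1.211890 + 8·1.241355) = 0.024412
Denominator: (-0.02431)·(-0.241355) = 0.005868
L = 0.024412/0.005868 = 4.1600

Final: 4.1600


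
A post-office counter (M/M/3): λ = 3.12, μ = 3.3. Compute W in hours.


a = 0.9455; ρ = 0.3152; P₀ = 0.384901
Lq = P₀·a^c·ρ/(c!(1−ρ)²) = 0.03643
Wq = Lq/λ = 0.03643/3.12 = 0.01168 hr
W = Wq + 1/μ = 0.01168 + 0.30303 = 0.31471 hr

Final: 0.31471 hr


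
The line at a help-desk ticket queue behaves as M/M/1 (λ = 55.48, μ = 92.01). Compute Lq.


ρ = 55.48/92.01 = 0.6030
Lq = ρ²/(1−ρ) = 0.3636/0.3970 = 0.9158

Final: 0.9158


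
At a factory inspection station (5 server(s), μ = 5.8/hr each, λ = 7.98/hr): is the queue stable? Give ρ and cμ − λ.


Total capacity cμ = 5·5.8 = 29.00/hr
ρ = λ/(cμ) = 7.98/29.00 = 0.2752
Stable ⇔ ρ < 1: YES
Spare capacity = cμ − λ = 29.00 − 7.98 = 21.02/hr

Final: ρ = 0.2752; stable; margin = 21.02/hr


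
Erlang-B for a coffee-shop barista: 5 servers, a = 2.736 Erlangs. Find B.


B(c,a) = (a^c/c!) / Σ_{k=0}^{c} a^k/k!
a^5/5! = 1.277613
Σ terms (k=0..5): 1.00000 + 2.73600 + 3.74285 + 3.41348 + 2.33482 + 1.27761 = 14.504757
B = 1.277613/14.504757 = 0.088082

Final: 0.088082


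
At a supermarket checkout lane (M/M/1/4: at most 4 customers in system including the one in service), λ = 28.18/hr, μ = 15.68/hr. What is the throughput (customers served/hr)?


ρ = 1.7972; P_K = (1−ρ)ρ^4/(1−ρ^5) = 0.468569
λ_eff = λ(1 − P_K) = 28.18·(1 − 0.468569) = 28.18·0.531431 = 14.9757 /hr

Final: 14.9757 /hr


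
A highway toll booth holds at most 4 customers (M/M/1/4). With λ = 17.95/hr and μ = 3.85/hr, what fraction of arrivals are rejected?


ρ = λ/μ = 17.95/3.85 = 4.6623
P_K = (1−ρ)ρ^K/(1−ρ^(K+1)) = (-3.6623·472.514232)/(1 − 2203.020899)
= -1730.506667/-2202.020899 = 0.785872

Final: 0.785872


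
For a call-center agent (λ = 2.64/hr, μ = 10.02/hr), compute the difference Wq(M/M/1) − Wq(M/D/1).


ρ = 2.64/10.02 = 0.2635
Wq(M/M/1) = ρ/(μ−λ) = 0.2635/7.38 = 0.03570 hr
Wq(M/D/1) = ρ/(2(μ−λ)) = 0.01785 hr
Savings = 0.03570 − 0.01785 = 0.01785 hr

Final: 0.01785 hr


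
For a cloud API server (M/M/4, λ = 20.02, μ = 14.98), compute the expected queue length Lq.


a = λ/μ = 1.3364; ρ = a/4 = 0.3341
P₀ = 0.261305
Lq = P₀·a^c·ρ / (c!·(1−ρ)²) = 0.261305·3.19013·0.3341/(24·0.44341)
= 0.02617

Final: 0.02617


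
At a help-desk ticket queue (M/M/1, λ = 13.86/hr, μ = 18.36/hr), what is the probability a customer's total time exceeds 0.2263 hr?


W ~ Exponential(μ−λ) for M/M/1.
μ − λ = 18.36 − 13.86 = 4.5000
P(W > t) = e^{−(μ−λ)t} = e^{−1.0184} = 0.361190

Final: 0.361190


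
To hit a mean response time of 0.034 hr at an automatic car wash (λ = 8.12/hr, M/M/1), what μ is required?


W = 1/(μ−λ) ⇒ μ − λ = 1/W = 1/0.034 = 29.4118
μ = λ + 1/W = 8.12 + 29.4118 = 37.5318 per hr

Final: 37.5318 /hr


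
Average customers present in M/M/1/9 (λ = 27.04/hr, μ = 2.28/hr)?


ρ = 27.04/2.28 = 11.8596
L = ρ[1 − (K+1)ρ^K + Kρ^(K+1)] / [(1−ρ)(1−ρ^(K+1))]
Numerator: 11.8596·(1 − 10·4641373971.393236 + 9·55045066748.453117) = 5324885930730.640625
Denominator: (-10.8596)·(-55045066747.453117) = 597770110818.833008
L = 5324885930730.640625/597770110818.833008 = 8.9079

Final: 8.9079


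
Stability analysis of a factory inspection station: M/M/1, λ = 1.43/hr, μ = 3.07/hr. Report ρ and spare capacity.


Total capacity cμ = 1·3.07 = 3.07/hr
ρ = λ/(cμ) = 1.43/3.07 = 0.4658
Stable ⇔ ρ < 1: YES
Spare capacity = cμ − λ = 3.07 − 1.43 = 1.64/hr

Final: ρ = 0.4658; stable; margin = 1.64/hr


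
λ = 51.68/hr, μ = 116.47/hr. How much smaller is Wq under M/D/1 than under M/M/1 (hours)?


ρ = 51.68/116.47 = 0.4437
Wq(M/M/1) = ρ/(μ−λ) = 0.4437/64.79 = 0.006849 hr
Wq(M/D/1) = ρ/(2(μ−λ)) = 0.003424 hr
Savings = 0.006849 − 0.003424 = 0.003424 hr

Final: 0.003424 hr


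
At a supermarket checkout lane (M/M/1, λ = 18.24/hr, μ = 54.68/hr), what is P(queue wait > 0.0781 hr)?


ρ = 18.24/54.68 = 0.3336
P(Wq > t) = ρ·e^{−(μ−λ)t} = 0.3336·e^{−2.8460}
= 0.3336·0.058078 = 0.019374

Final: 0.019374


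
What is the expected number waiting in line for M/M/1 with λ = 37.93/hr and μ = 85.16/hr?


ρ = 37.93/85.16 = 0.4454
Lq = ρ²/(1−ρ) = 0.1984/0.5546 = 0.3577

Final: 0.3577


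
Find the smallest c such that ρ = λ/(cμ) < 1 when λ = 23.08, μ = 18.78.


Stability requires cμ > λ ⇔ c > λ/μ.
λ/μ = 23.08/18.78 = 1.2290
Minimum integer c = ⌊1.2290⌋ + 1 = 2
Check: 2·18.78 = 37.56 > 23.08, while 1·18.78 = 18.78 ≤ 23.08

Final: 2 servers


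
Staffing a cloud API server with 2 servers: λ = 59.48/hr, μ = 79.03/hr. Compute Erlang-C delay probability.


a = λ/μ = 0.7526; ρ = a/2 = 0.3763
P₀ = 0.453158 (from M/M/c formula)
C(c,a) = [a^c/(c!(1−ρ))]·P₀ = [0.56645/(2·0.6237)]·0.453158
= 0.45411·0.453158 = 0.205784

Final: 0.205784


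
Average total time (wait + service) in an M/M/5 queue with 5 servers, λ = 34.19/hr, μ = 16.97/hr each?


a = 2.0147; ρ = 0.4029; P₀ = 0.132325
Lq = P₀·a^c·ρ/(c!(1−ρ)²) = 0.04138
Wq = Lq/λ = 0.04138/34.19 = 0.001210 hr
W = Wq + 1/μ = 0.001210 + 0.05893 = 0.06014 hr

Final: 0.06014 hr


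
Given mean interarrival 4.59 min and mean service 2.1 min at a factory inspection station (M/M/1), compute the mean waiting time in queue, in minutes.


λ = 60/4.59 = 13.0719 /hr
μ = 60/2.1 = 28.5714 /hr
ρ = λ/μ = 13.0719/28.5714 = 0.4575
Wq = ρ/(μ−λ) = 0.4575/(28.5714−13.0719) = 0.02952 hr
In minutes: 0.02952·60 = 1.771 min

Final: 1.771 min


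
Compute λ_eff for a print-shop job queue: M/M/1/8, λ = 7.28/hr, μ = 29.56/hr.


ρ = 0.2463; P_K = (1−ρ)ρ^8/(1−ρ^9) = 0.00001020
λ_eff = λ(1 − P_K) = 7.28·(1 − 0.00001020) = 7.28·0.999990 = 7.2799 /hr

Final: 7.2799 /hr


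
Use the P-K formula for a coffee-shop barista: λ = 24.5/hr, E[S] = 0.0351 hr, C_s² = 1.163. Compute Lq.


ρ = λ·E[S] = 24.5·0.0351 = 0.8599
Lq = ρ²(1+C_s²)/(2(1−ρ)) = 0.7395·(1+1.163)/(2·0.1401)
= 0.7395·2.1630/0.2801 = 5.71071

Final: 5.71071


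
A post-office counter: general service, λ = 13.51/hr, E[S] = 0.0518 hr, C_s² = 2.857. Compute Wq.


ρ = λ·E[S] = 13.51·0.0518 = 0.6998
E[S²] = E[S]²(1+C_s²) = 0.0518²·(1+2.857) = 0.010349
Wq = λ·E[S²]/(2(1−ρ)) = 13.51·0.010349/(2·0.3002) = 0.23289 hr

Final: 0.23289 hr


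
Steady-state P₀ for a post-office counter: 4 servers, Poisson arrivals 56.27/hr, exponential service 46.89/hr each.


a = λ/μ = 56.27/46.89 = 1.2000; ρ = a/c = 0.3000
Σ_{k=0}^{3} a^k/k! (terms k=0..3) = 1.00000 + 1.20004 + 0.72005 + 0.28803 = 3.20812
Tail: a^4/(4!(1−ρ)) = 2.07389/(24·0.7000) = 0.12345
P₀ = 1/(3.20812 + 0.12345) = 1/3.33157 = 0.300159

Final: 0.300159


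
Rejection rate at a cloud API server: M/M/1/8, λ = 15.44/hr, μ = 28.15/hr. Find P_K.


ρ = λ/μ = 15.44/28.15 = 0.5485
P_K = (1−ρ)ρ^K/(1−ρ^(K+1)) = (0.4515·0.008191)/(1 − 0.004493)
= 0.003698/0.995507 = 0.003715

Final: 0.003715


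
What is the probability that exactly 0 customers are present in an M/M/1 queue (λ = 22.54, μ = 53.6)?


ρ = 22.54/53.6 = 0.4205
P_n = (1−ρ)·ρ^n = (1 − 0.4205)·0.4205^0 = 0.5795·1.000000 = 0.579478

Final: 0.579478


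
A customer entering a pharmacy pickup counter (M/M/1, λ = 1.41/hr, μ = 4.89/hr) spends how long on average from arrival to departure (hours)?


W = 1/(μ−λ) = 1/(4.89 − 1.41) = 1/3.48 = 0.2874 hr

Final: 0.2874 hr


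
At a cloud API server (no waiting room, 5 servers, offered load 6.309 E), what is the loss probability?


B(c,a) = (a^c/c!) / Σ_{k=0}^{c} a^k/k!
a^5/5! = 83.295472
Σ terms (k=0..5): 1.00000 + 6.30900 + 19.90174 + 41.85336 + 66.01321 + 83.29547 = 218.372785
B = 83.295472/218.372785 = 0.381437

Final: 0.381437


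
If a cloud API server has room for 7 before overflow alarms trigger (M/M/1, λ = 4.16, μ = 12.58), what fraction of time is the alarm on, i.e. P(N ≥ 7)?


ρ = 4.16/12.58 = 0.3307
P(N ≥ n) = ρ^n = 0.3307^7 = 0.0004324

Final: 0.0004324


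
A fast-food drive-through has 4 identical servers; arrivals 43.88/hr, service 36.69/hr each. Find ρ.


ρ = λ/(cμ) = 43.88/(4·36.69) = 43.88/146.76 = 0.2990

Final: 0.2990


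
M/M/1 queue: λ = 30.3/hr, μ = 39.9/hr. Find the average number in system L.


ρ = λ/μ = 30.3/39.9 = 0.7594
L = ρ/(1−ρ) = 0.7594/(1 − 0.7594) = 0.7594/0.2406 = 3.1563

Final: 3.1563


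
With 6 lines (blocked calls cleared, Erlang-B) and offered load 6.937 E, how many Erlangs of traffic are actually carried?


B(6,6.937) = 0.327380 (Erlang-B)
Carried load = a(1 − B) = 6.937·(1 − 0.327380) = 6.937·0.672620 = 4.6660 E

Final: 4.6660 Erlangs


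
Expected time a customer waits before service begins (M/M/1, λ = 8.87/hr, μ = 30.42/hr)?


ρ = 8.87/30.42 = 0.2916
Wq = ρ/(μ−λ) = 0.2916/(30.42 − 8.87) = 0.2916/21.55 = 0.01353 hr

Final: 0.01353 hr


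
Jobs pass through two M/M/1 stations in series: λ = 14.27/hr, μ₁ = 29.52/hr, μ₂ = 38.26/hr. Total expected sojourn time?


Each node sees arrival rate λ = 14.27/hr (tandem ⇒ throughput preserved).
W₁ = 1/(μ₁−λ) = 1/(29.52−14.27) = 0.06557 hr
W₂ = 1/(μ₂−λ) = 1/(38.26−14.27) = 0.04168 hr
W_total = W₁ + W₂ = 0.06557 + 0.04168 = 0.10726 hr

Final: 0.10726 hr


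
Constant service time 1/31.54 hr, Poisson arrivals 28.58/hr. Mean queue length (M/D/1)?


ρ = 28.58/31.54 = 0.9062
M/D/1: Lq = ρ²/(2(1−ρ)) = 0.8211/(2·0.09385) = 4.37463

Final: 4.37463


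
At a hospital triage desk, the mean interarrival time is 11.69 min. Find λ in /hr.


λ = 1/(interarrival time) in consistent units.
1 hour = 60 min, so λ = 60/11.69 = 5.1326 per hour

Final: 5.1326 /hr


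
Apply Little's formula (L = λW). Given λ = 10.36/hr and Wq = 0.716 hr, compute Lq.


Lq = λWq = 10.36·0.716 = 7.4178

Final: 7.4178


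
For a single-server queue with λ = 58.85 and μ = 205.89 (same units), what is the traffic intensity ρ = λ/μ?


ρ = λ/μ = 58.85/205.89 = 0.2858

Final: 0.2858


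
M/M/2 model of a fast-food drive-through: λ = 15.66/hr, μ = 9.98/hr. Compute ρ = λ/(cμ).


ρ = λ/(cμ) = 15.66/(2·9.98) = 15.66/19.96 = 0.7846

Final: 0.7846


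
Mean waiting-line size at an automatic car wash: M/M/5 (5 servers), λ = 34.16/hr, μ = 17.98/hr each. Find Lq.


a = λ/μ = 1.8999; ρ = a/5 = 0.3800
P₀ = 0.148738
Lq = P₀·a^c·ρ / (c!·(1−ρ)²) = 0.148738·24.75374·0.3800/(120·0.38443)
= 0.03033

Final: 0.03033


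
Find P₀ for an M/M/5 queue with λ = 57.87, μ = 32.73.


a = λ/μ = 57.87/32.73 = 1.7681; ρ = a/c = 0.3536
Σ_{k=0}^{4} a^k/k! (terms k=0..4) = 1.00000 + 1.76810 + 1.56309 + 0.92124 + 0.40721 = 5.65964
Tail: a^5/(5!(1−ρ)) = 17.27975/(120·0.6464) = 0.22278
P₀ = 1/(5.65964 + 0.22278) = 1/5.88242 = 0.169998

Final: 0.169998


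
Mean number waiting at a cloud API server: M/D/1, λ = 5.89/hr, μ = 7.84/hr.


ρ = 5.89/7.84 = 0.7513
M/D/1: Lq = ρ²/(2(1−ρ)) = 0.5644/(2·0.2487) = 1.13462

Final: 1.13462


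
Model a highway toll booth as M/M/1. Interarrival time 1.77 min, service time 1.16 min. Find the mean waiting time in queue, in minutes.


λ = 60/1.77 = 33.8983 /hr
μ = 60/1.16 = 51.7241 /hr
ρ = λ/μ = 33.8983/51.7241 = 0.6554
Wq = ρ/(μ−λ) = 0.6554/(51.7241−33.8983) = 0.03677 hr
In minutes: 0.03677·60 = 2.206 min

Final: 2.206 min


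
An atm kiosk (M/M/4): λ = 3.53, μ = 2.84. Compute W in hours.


a = 1.2430; ρ = 0.3107; P₀ = 0.287375
Lq = P₀·a^c·ρ/(c!(1−ρ)²) = 0.01869
Wq = Lq/λ = 0.01869/3.53 = 0.005296 hr
W = Wq + 1/μ = 0.005296 + 0.35211 = 0.35741 hr

Final: 0.35741 hr


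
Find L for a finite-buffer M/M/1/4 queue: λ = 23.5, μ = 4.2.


ρ = 23.5/4.2 = 5.5952
L = ρ[1 − (K+1)ρ^K + Kρ^(K+1)] / [(1−ρ)(1−ρ^(K+1))]
Numerator: 5.5952·(1 − 5·980.108798 + 4·5483.942082) = 95321.731420
Denominator: (-4.5952)·(-5482.942082) = 25195.424328
L = 95321.731420/25195.424328 = 3.7833

Final: 3.7833


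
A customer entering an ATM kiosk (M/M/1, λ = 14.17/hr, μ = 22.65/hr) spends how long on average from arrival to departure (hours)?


W = 1/(μ−λ) = 1/(22.65 − 14.17) = 1/8.48 = 0.1179 hr

Final: 0.1179 hr


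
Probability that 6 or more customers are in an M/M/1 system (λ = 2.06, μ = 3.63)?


ρ = 2.06/3.63 = 0.5675
P(N ≥ n) = ρ^n = 0.5675^6 = 0.033401

Final: 0.033401


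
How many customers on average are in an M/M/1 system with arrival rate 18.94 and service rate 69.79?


ρ = λ/μ = 18.94/69.79 = 0.2714
L = ρ/(1−ρ) = 0.2714/(1 − 0.2714) = 0.2714/0.7286 = 0.3725

Final: 0.3725


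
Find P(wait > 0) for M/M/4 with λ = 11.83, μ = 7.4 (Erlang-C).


a = λ/μ = 1.5986; ρ = a/4 = 0.3997
P₀ = 0.199571 (from M/M/c formula)
C(c,a) = [a^c/(c!(1−ρ))]·P₀ = [6.53149/(24·0.6003)]·0.199571
= 0.45332·0.199571 = 0.090470

Final: 0.090470


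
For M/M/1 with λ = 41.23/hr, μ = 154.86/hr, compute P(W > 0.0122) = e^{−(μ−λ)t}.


W ~ Exponential(μ−λ) for M/M/1.
μ − λ = 154.86 − 41.23 = 113.6300
P(W > t) = e^{−(μ−λ)t} = e^{−1.3863} = 0.250002

Final: 0.250002


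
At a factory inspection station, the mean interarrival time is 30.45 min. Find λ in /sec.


λ = 1/(interarrival time) in consistent units.
1 second = 0.0166667 min, so λ = 0.0166667/30.45 = 0.0005473 per second

Final: 0.0005473 /sec


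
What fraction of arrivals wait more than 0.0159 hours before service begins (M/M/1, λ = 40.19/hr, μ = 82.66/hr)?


ρ = 40.19/82.66 = 0.4862
P(Wq > t) = ρ·e^{−(μ−λ)t} = 0.4862·e^{−0.6753}
= 0.4862·0.509017 = 0.247489

Final: 0.247489


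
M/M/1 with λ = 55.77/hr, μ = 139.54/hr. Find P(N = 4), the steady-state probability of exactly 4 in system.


ρ = 55.77/139.54 = 0.3997
P_n = (1−ρ)·ρ^n = (1 − 0.3997)·0.3997^4 = 0.6003·0.025516 = 0.015318

Final: 0.015318


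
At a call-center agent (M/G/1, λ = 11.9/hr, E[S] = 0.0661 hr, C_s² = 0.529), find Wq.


ρ = λ·E[S] = 11.9·0.0661 = 0.7866
E[S²] = E[S]²(1+C_s²) = 0.0661²·(1+0.529) = 0.006681
Wq = λ·E[S²]/(2(1−ρ)) = 11.9·0.006681/(2·0.2134) = 0.18626 hr

Final: 0.18626 hr


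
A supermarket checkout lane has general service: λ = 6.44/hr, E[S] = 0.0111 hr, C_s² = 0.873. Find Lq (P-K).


ρ = λ·E[S] = 6.44·0.0111 = 0.07148
Lq = ρ²(1+C_s²)/(2(1−ρ)) = 0.005110·(1+0.873)/(2·0.9285)
= 0.005110·1.8730/1.8570 = 0.005154

Final: 0.005154


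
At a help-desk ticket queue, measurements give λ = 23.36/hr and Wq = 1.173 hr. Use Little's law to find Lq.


Lq = λWq = 23.36·1.173 = 27.4013

Final: 27.4013


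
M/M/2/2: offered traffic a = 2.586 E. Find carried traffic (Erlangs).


B(2,2.586) = 0.482517 (Erlang-B)
Carried load = a(1 − B) = 2.586·(1 − 0.482517) = 2.586·0.517483 = 1.3382 E

Final: 1.3382 Erlangs


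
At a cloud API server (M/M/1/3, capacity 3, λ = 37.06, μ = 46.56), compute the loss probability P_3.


ρ = λ/μ = 37.06/46.56 = 0.7960
P_K = (1−ρ)ρ^K/(1−ρ^(K+1)) = (0.2040·0.504286)/(1 − 0.401393)
= 0.102894/0.598607 = 0.171888

Final: 0.171888


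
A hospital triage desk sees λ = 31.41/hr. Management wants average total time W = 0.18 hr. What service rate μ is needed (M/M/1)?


W = 1/(μ−λ) ⇒ μ − λ = 1/W = 1/0.18 = 5.5556
μ = λ + 1/W = 31.41 + 5.5556 = 36.9656 per hr

Final: 36.9656 /hr


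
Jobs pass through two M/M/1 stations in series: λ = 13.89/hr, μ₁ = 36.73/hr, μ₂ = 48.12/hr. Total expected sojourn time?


Each node sees arrival rate λ = 13.89/hr (tandem ⇒ throughput preserved).
W₁ = 1/(μ₁−λ) = 1/(36.73−13.89) = 0.04378 hr
W₂ = 1/(μ₂−λ) = 1/(48.12−13.89) = 0.02921 hr
W_total = W₁ + W₂ = 0.04378 + 0.02921 = 0.07300 hr

Final: 0.07300 hr


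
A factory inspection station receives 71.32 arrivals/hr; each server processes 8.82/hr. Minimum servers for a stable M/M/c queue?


Stability requires cμ > λ ⇔ c > λ/μ.
λ/μ = 71.32/8.82 = 8.0862
Minimum integer c = ⌊8.0862⌋ + 1 = 9
Check: 9·8.82 = 79.38 > 71.32, while 8·8.82 = 70.56 ≤ 71.32

Final: 9 servers


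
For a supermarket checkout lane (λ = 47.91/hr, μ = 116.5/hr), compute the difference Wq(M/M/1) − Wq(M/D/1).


ρ = 47.91/116.5 = 0.4112
Wq(M/M/1) = ρ/(μ−λ) = 0.4112/68.59 = 0.005996 hr
Wq(M/D/1) = ρ/(2(μ−λ)) = 0.002998 hr
Savings = 0.005996 − 0.002998 = 0.002998 hr

Final: 0.002998 hr


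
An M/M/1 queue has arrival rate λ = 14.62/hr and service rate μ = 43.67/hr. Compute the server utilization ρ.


ρ = λ/μ = 14.62/43.67 = 0.3348

Final: 0.3348


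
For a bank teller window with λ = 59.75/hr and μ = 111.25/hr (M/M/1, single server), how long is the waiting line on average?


ρ = 59.75/111.25 = 0.5371
Lq = ρ²/(1−ρ) = 0.2885/0.4629 = 0.6231

Final: 0.6231


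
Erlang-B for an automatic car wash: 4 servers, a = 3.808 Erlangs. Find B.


B(c,a) = (a^c/c!) / Σ_{k=0}^{c} a^k/k!
a^4/4! = 8.761461
Σ terms (k=0..4): 1.00000 + 3.80800 + 7.25043 + 9.20322 + 8.76146 = 30.023108
B = 8.761461/30.023108 = 0.291824

Final: 0.291824


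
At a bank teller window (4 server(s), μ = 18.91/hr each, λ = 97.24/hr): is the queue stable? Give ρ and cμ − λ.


Total capacity cμ = 4·18.91 = 75.64/hr
ρ = λ/(cμ) = 97.24/75.64 = 1.2856
Stable ⇔ ρ < 1: NO
Spare capacity = cμ − λ = 75.64 − 97.24 = -21.60/hr

Final: ρ = 1.2856; unstable; margin = -21.60/hr


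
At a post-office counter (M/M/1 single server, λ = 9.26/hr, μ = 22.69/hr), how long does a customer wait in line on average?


ρ = 9.26/22.69 = 0.4081
Wq = ρ/(μ−λ) = 0.4081/(22.69 − 9.26) = 0.4081/13.43 = 0.03039 hr

Final: 0.03039 hr


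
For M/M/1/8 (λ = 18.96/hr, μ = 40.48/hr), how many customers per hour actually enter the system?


ρ = 0.4684; P_K = (1−ρ)ρ^8/(1−ρ^9) = 0.001233
λ_eff = λ(1 − P_K) = 18.96·(1 − 0.001233) = 18.96·0.998767 = 18.9366 /hr

Final: 18.9366 /hr


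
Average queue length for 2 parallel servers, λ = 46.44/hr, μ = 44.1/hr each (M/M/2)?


a = λ/μ = 1.0531; ρ = a/2 = 0.5265
P₀ = 0.310160
Lq = P₀·a^c·ρ / (c!·(1−ρ)²) = 0.310160·1.10894·0.5265/(2·0.22417)
= 0.40393

Final: 0.40393


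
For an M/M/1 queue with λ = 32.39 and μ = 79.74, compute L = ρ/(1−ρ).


ρ = λ/μ = 32.39/79.74 = 0.4062
L = ρ/(1−ρ) = 0.4062/(1 − 0.4062) = 0.4062/0.5938 = 0.6841

Final: 0.6841


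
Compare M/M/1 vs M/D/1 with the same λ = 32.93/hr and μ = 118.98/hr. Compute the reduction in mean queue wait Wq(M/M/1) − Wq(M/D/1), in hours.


ρ = 32.93/118.98 = 0.2768
Wq(M/M/1) = ρ/(μ−λ) = 0.2768/86.05 = 0.003216 hr
Wq(M/D/1) = ρ/(2(μ−λ)) = 0.001608 hr
Savings = 0.003216 − 0.001608 = 0.001608 hr

Final: 0.001608 hr


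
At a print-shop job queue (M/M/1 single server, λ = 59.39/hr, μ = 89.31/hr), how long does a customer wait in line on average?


ρ = 59.39/89.31 = 0.6650
Wq = ρ/(μ−λ) = 0.6650/(89.31 − 59.39) = 0.6650/29.92 = 0.02223 hr

Final: 0.02223 hr


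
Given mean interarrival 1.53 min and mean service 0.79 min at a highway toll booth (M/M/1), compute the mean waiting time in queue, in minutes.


λ = 60/1.53 = 39.2157 /hr
μ = 60/0.79 = 75.9494 /hr
ρ = λ/μ = 39.2157/75.9494 = 0.5163
Wq = ρ/(μ−λ) = 0.5163/(75.9494−39.2157) = 0.01406 hr
In minutes: 0.01406·60 = 0.8434 min

Final: 0.8434 min


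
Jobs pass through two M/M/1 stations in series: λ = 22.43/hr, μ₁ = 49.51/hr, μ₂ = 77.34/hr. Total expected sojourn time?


Each node sees arrival rate λ = 22.43/hr (tandem ⇒ throughput preserved).
W₁ = 1/(μ₁−λ) = 1/(49.51−22.43) = 0.03693 hr
W₂ = 1/(μ₂−λ) = 1/(77.34−22.43) = 0.01821 hr
W_total = W₁ + W₂ = 0.03693 + 0.01821 = 0.05514 hr

Final: 0.05514 hr


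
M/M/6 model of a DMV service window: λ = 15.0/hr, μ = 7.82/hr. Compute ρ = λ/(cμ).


ρ = λ/(cμ) = 15.0/(6·7.82) = 15.0/46.92 = 0.3197

Final: 0.3197


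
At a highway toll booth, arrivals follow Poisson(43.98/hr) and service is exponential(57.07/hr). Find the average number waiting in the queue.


ρ = 43.98/57.07 = 0.7706
Lq = ρ²/(1−ρ) = 0.5939/0.2294 = 2.5892

Final: 2.5892


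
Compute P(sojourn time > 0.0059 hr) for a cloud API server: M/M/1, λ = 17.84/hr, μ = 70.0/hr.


W ~ Exponential(μ−λ) for M/M/1.
μ − λ = 70.0 − 17.84 = 52.1600
P(W > t) = e^{−(μ−λ)t} = e^{−0.3077} = 0.735103

Final: 0.735103


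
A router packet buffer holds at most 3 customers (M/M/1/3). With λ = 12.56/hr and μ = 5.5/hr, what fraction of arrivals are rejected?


ρ = λ/μ = 12.56/5.5 = 2.2836
P_K = (1−ρ)ρ^K/(1−ρ^(K+1)) = (-1.2836·11.909152)/(1 − 27.196173)
= -15.287021/-26.196173 = 0.583559

Final: 0.583559


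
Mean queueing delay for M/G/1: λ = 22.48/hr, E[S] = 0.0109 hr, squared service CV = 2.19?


ρ = λ·E[S] = 22.48·0.0109 = 0.2450
E[S²] = E[S]²(1+C_s²) = 0.0109²·(1+2.19) = 0.0003790
Wq = λ·E[S²]/(2(1−ρ)) = 22.48·0.0003790/(2·0.7550) = 0.005643 hr

Final: 0.005643 hr


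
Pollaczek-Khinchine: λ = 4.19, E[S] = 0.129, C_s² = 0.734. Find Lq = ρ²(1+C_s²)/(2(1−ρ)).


ρ = λ·E[S] = 4.19·0.129 = 0.5405
Lq = ρ²(1+C_s²)/(2(1−ρ)) = 0.2922·(1+0.734)/(2·0.4595)
= 0.2922·1.7340/0.9190 = 0.55125

Final: 0.55125


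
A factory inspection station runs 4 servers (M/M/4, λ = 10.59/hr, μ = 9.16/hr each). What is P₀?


a = λ/μ = 10.59/9.16 = 1.1561; ρ = a/c = 0.2890
Σ_{k=0}^{3} a^k/k! (terms k=0..3) = 1.00000 + 1.15611 + 0.66830 + 0.25754 = 3.08196
Tail: a^4/(4!(1−ρ)) = 1.78650/(24·0.7110) = 0.10470
P₀ = 1/(3.08196 + 0.10470) = 1/3.18665 = 0.313809

Final: 0.313809


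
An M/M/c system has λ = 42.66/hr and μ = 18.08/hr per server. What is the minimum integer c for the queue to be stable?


Stability requires cμ > λ ⇔ c > λ/μ.
λ/μ = 42.66/18.08 = 2.3595
Minimum integer c = ⌊2.3595⌋ + 1 = 3
Check: 3·18.08 = 54.24 > 42.66, while 2·18.08 = 36.16 ≤ 42.66

Final: 3 servers


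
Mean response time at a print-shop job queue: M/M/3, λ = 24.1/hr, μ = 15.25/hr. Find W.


a = 1.5803; ρ = 0.5268; P₀ = 0.191605
Lq = P₀·a^c·ρ/(c!(1−ρ)²) = 0.29648
Wq = Lq/λ = 0.29648/24.1 = 0.01230 hr
W = Wq + 1/μ = 0.01230 + 0.06557 = 0.07788 hr

Final: 0.07788 hr


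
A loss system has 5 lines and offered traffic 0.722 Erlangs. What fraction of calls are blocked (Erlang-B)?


B(c,a) = (a^c/c!) / Σ_{k=0}^{c} a^k/k!
a^5/5! = 0.001635
Σ terms (k=0..5): 1.00000 + 0.72200 + 0.26064 + 0.06273 + 0.01132 + 0.001635 = 2.058327
B = 0.001635/2.058327 = 0.0007943

Final: 0.0007943


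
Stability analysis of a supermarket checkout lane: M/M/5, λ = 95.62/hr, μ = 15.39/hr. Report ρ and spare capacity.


Total capacity cμ = 5·15.39 = 76.95/hr
ρ = λ/(cμ) = 95.62/76.95 = 1.2426
Stable ⇔ ρ < 1: NO
Spare capacity = cμ − λ = 76.95 − 95.62 = -18.67/hr

Final: ρ = 1.2426; unstable; margin = -18.67/hr


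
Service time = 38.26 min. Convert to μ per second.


μ = 1/(service time) in consistent units.
1 second = 0.0166667 min, so μ = 0.0166667/38.26 = 0.0004356 per second

Final: 0.0004356 /sec


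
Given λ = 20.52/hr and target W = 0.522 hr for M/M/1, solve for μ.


W = 1/(μ−λ) ⇒ μ − λ = 1/W = 1/0.522 = 1.9157
μ = λ + 1/W = 20.52 + 1.9157 = 22.4357 per hr

Final: 22.4357 /hr


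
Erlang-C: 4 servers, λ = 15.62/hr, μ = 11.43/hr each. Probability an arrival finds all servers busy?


a = λ/μ = 1.3666; ρ = a/4 = 0.3416
P₀ = 0.253393 (from M/M/c formula)
C(c,a) = [a^c/(c!(1−ρ))]·P₀ = [3.48770/(24·0.6584)]·0.253393
= 0.22073·0.253393 = 0.055932

Final: 0.055932


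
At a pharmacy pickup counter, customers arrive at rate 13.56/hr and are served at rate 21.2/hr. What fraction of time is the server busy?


ρ = λ/μ = 13.56/21.2 = 0.6396

Final: 0.6396


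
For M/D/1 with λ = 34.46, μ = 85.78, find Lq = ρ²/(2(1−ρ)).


ρ = 34.46/85.78 = 0.4017
M/D/1: Lq = ρ²/(2(1−ρ)) = 0.1614/(2·0.5983) = 0.13487

Final: 0.13487


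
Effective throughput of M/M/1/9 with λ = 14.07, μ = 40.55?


ρ = 0.3470; P_K = (1−ρ)ρ^9/(1−ρ^10) = 0.00004761
λ_eff = λ(1 − P_K) = 14.07·(1 − 0.00004761) = 14.07·0.999952 = 14.0693 /hr

Final: 14.0693 /hr


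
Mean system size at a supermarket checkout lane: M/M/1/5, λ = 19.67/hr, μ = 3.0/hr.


ρ = 19.67/3.0 = 6.5567
L = ρ[1 − (K+1)ρ^K + Kρ^(K+1)] / [(1−ρ)(1−ρ^(K+1))]
Numerator: 6.5567·(1 − 6·12117.569687 + 5·79450.865250) = 2127965.564267
Denominator: (-5.5567)·(-79449.865250) = 441476.417903
L = 2127965.564267/441476.417903 = 4.8201

Final: 4.8201


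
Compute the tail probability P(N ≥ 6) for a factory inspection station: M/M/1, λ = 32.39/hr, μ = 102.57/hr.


ρ = 32.39/102.57 = 0.3158
P(N ≥ n) = ρ^n = 0.3158^6 = 0.0009916

Final: 0.0009916


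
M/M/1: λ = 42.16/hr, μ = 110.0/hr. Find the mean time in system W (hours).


W = 1/(μ−λ) = 1/(110.0 − 42.16) = 1/67.84 = 0.01474 hr

Final: 0.01474 hr


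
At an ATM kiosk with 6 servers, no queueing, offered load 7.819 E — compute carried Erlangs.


B(6,7.819) = 0.379766 (Erlang-B)
Carried load = a(1 − B) = 7.819·(1 − 0.379766) = 7.819·0.620234 = 4.8496 E

Final: 4.8496 Erlangs


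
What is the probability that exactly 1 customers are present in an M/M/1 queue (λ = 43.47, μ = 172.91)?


ρ = 43.47/172.91 = 0.2514
P_n = (1−ρ)·ρ^n = (1 − 0.2514)·0.2514^1 = 0.7486·0.251402 = 0.188199

Final: 0.188199


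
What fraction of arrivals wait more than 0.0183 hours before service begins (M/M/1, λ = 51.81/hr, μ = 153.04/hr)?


ρ = 51.81/153.04 = 0.3385
P(Wq > t) = ρ·e^{−(μ−λ)t} = 0.3385·e^{−1.8525}
= 0.3385·0.156843 = 0.053098

Final: 0.053098


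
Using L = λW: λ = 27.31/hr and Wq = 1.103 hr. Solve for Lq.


Lq = λWq = 27.31·1.103 = 30.1229

Final: 30.1229


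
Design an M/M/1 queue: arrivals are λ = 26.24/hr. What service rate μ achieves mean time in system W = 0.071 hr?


W = 1/(μ−λ) ⇒ μ − λ = 1/W = 1/0.071 = 14.0845
μ = λ + 1/W = 26.24 + 14.0845 = 40.3245 per hr

Final: 40.3245 /hr


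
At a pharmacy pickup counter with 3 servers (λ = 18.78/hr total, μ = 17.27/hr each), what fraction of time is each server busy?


ρ = λ/(cμ) = 18.78/(3·17.27) = 18.78/51.81 = 0.3625

Final: 0.3625


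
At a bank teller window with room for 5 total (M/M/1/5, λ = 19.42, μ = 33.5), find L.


ρ = 19.42/33.5 = 0.5797
L = ρ[1 − (K+1)ρ^K + Kρ^(K+1)] / [(1−ρ)(1−ρ^(K+1))]
Numerator: 0.5797·(1 − 6·0.065467 + 5·0.037951) = 0.461996
Denominator: (0.4203)·(0.962049) = 0.404348
L = 0.461996/0.404348 = 1.1426

Final: 1.1426


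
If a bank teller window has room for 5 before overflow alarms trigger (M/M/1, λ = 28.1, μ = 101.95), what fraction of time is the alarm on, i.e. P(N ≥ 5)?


ρ = 28.1/101.95 = 0.2756
P(N ≥ n) = ρ^n = 0.2756^5 = 0.001591

Final: 0.001591


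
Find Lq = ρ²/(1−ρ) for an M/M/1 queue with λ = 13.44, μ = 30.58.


ρ = 13.44/30.58 = 0.4395
Lq = ρ²/(1−ρ) = 0.1932/0.5605 = 0.3446

Final: 0.3446


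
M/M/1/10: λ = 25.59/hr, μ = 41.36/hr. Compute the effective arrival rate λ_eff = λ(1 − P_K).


ρ = 0.6187; P_K = (1−ρ)ρ^10/(1−ρ^11) = 0.003150
λ_eff = λ(1 − P_K) = 25.59·(1 − 0.003150) = 25.59·0.996850 = 25.5094 /hr

Final: 25.5094 /hr


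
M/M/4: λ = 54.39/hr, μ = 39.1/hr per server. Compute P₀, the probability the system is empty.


a = λ/μ = 54.39/39.1 = 1.3910; ρ = a/c = 0.3478
Σ_{k=0}^{3} a^k/k! (terms k=0..3) = 1.00000 + 1.39105 + 0.96751 + 0.44862 = 3.80717
Tail: a^4/(4!(1−ρ)) = 3.74429/(24·0.6522) = 0.23919
P₀ = 1/(3.80717 + 0.23919) = 1/4.04637 = 0.247135

Final: 0.247135


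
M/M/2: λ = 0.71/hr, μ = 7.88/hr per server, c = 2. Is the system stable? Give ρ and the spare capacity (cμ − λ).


Total capacity cμ = 2·7.88 = 15.76/hr
ρ = λ/(cμ) = 0.71/15.76 = 0.04505
Stable ⇔ ρ < 1: YES
Spare capacity = cμ − λ = 15.76 − 0.71 = 15.05/hr

Final: ρ = 0.04505; stable; margin = 15.05/hr


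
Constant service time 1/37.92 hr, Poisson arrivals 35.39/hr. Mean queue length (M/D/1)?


ρ = 35.39/37.92 = 0.9333
M/D/1: Lq = ρ²/(2(1−ρ)) = 0.8710/(2·0.06672) = 6.52743

Final: 6.52743


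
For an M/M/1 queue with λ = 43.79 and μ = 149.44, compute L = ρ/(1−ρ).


ρ = λ/μ = 43.79/149.44 = 0.2930
L = ρ/(1−ρ) = 0.2930/(1 − 0.2930) = 0.2930/0.7070 = 0.4145

Final: 0.4145


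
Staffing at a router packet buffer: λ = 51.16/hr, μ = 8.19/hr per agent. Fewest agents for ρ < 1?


Stability requires cμ > λ ⇔ c > λ/μ.
λ/μ = 51.16/8.19 = 6.2466
Minimum integer c = ⌊6.2466⌋ + 1 = 7
Check: 7·8.19 = 57.33 > 51.16, while 6·8.19 = 49.14 ≤ 51.16

Final: 7 servers


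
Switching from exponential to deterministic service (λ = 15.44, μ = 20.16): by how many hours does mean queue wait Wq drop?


ρ = 15.44/20.16 = 0.7659
Wq(M/M/1) = ρ/(μ−λ) = 0.7659/4.72 = 0.16226 hr
Wq(M/D/1) = ρ/(2(μ−λ)) = 0.08113 hr
Savings = 0.16226 − 0.08113 = 0.08113 hr

Final: 0.08113 hr


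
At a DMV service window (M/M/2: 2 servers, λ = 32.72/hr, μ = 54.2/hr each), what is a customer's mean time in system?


a = 0.6037; ρ = 0.3018; P₀ = 0.536281
Lq = P₀·a^c·ρ/(c!(1−ρ)²) = 0.06052
Wq = Lq/λ = 0.06052/32.72 = 0.001850 hr
W = Wq + 1/μ = 0.001850 + 0.01845 = 0.02030 hr

Final: 0.02030 hr


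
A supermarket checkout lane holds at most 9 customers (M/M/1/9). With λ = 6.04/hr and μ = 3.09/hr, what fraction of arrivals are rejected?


ρ = λ/μ = 6.04/3.09 = 1.9547
P_K = (1−ρ)ρ^K/(1−ρ^(K+1)) = (-0.9547·416.587402)/(1 − 814.300295)
= -397.712892/-813.300295 = 0.489011

Final: 0.489011


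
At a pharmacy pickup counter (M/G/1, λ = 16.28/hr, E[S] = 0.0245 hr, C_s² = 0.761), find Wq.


ρ = λ·E[S] = 16.28·0.0245 = 0.3989
E[S²] = E[S]²(1+C_s²) = 0.0245²·(1+0.761) = 0.001057
Wq = λ·E[S²]/(2(1−ρ)) = 16.28·0.001057/(2·0.6011) = 0.01431 hr

Final: 0.01431 hr


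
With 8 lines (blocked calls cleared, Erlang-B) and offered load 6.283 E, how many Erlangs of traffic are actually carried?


B(8,6.283) = 0.137749 (Erlang-B)
Carried load = a(1 − B) = 6.283·(1 − 0.137749) = 6.283·0.862251 = 5.4175 E

Final: 5.4175 Erlangs


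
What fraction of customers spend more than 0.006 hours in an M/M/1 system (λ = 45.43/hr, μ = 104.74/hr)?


W ~ Exponential(μ−λ) for M/M/1.
μ − λ = 104.74 − 45.43 = 59.3100
P(W > t) = e^{−(μ−λ)t} = e^{−0.3559} = 0.700571

Final: 0.700571


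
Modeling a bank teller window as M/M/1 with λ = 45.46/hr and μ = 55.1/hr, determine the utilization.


ρ = λ/μ = 45.46/55.1 = 0.8250

Final: 0.8250


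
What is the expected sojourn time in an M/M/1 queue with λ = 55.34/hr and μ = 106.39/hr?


W = 1/(μ−λ) = 1/(106.39 − 55.34) = 1/51.05 = 0.01959 hr

Final: 0.01959 hr


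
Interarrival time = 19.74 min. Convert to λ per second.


λ = 1/(interarrival time) in consistent units.
1 second = 0.0166667 min, so λ = 0.0166667/19.74 = 0.0008443 per second

Final: 0.0008443 /sec


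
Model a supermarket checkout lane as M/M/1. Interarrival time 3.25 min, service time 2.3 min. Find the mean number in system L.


λ = 60/3.25 = 18.4615 /hr
μ = 60/2.3 = 26.0870 /hr
ρ = λ/μ = 18.4615/26.0870 = 0.7077
L = ρ/(1−ρ) = 0.7077/0.2923 = 2.4211

Final: 2.4211


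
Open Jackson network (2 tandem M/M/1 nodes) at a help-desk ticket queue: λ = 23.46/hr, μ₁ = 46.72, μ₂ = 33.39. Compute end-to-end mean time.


Each node sees arrival rate λ = 23.46/hr (tandem ⇒ throughput preserved).
W₁ = 1/(μ₁−λ) = 1/(46.72−23.46) = 0.04299 hr
W₂ = 1/(μ₂−λ) = 1/(33.39−23.46) = 0.10070 hr
W_total = W₁ + W₂ = 0.04299 + 0.10070 = 0.14370 hr

Final: 0.14370 hr


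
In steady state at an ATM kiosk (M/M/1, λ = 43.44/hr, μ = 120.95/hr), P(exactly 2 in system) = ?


ρ = 43.44/120.95 = 0.3592
P_n = (1−ρ)·ρ^n = (1 − 0.3592)·0.3592^2 = 0.6408·0.128994 = 0.082665

Final: 0.082665


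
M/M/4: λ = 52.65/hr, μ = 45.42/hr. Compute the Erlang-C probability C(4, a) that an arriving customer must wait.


a = λ/μ = 1.1592; ρ = a/4 = 0.2898
P₀ = 0.312837 (from M/M/c formula)
C(c,a) = [a^c/(c!(1−ρ))]·P₀ = [1.80553/(24·0.7102)]·0.312837
= 0.10593·0.312837 = 0.033138

Final: 0.033138


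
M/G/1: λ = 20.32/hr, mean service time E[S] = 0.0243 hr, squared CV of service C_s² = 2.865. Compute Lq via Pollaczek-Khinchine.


ρ = λ·E[S] = 20.32·0.0243 = 0.4938
Lq = ρ²(1+C_s²)/(2(1−ρ)) = 0.2438·(1+2.865)/(2·0.5062)
= 0.2438·3.8650/1.0124 = 0.93076

Final: 0.93076


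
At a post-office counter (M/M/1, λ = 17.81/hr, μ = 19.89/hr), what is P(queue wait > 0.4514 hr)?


ρ = 17.81/19.89 = 0.8954
P(Wq > t) = ρ·e^{−(μ−λ)t} = 0.8954·e^{−0.9389}
= 0.8954·0.391053 = 0.350159

Final: 0.350159


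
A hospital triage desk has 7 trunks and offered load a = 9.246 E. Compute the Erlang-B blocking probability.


B(c,a) = (a^c/c!) / Σ_{k=0}^{c} a^k/k!
a^7/7! = 1146.163799
Σ terms (k=0..7): 1.00000 + 9.24600 + 42.74426 + 131.73780 + 304.51193 + 563.10346 + 867.74244 + 1146.16380 = 3066.249696
B = 1146.163799/3066.249696 = 0.373800

Final: 0.373800


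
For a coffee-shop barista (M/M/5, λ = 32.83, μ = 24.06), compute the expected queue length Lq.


a = λ/μ = 1.3645; ρ = a/5 = 0.2729
P₀ = 0.255264
Lq = P₀·a^c·ρ / (c!·(1−ρ)²) = 0.255264·4.73017·0.2729/(120·0.52867)
= 0.005194

Final: 0.005194


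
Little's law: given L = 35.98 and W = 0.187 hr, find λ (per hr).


λ = L/W = 35.98/0.187 = 192.4064 /hr

Final: 192.4064 /hr


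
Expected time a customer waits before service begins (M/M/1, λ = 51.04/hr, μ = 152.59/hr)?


ρ = 51.04/152.59 = 0.3345
Wq = ρ/(μ−λ) = 0.3345/(152.59 − 51.04) = 0.3345/101.55 = 0.003294 hr

Final: 0.003294 hr


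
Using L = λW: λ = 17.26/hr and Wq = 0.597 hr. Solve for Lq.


Lq = λWq = 17.26·0.597 = 10.3042

Final: 10.3042


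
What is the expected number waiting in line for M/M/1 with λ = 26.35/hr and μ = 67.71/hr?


ρ = 26.35/67.71 = 0.3892
Lq = ρ²/(1−ρ) = 0.1514/0.6108 = 0.2479

Final: 0.2479


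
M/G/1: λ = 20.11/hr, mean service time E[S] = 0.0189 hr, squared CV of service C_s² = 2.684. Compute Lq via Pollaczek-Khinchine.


ρ = λ·E[S] = 20.11·0.0189 = 0.3801
Lq = ρ²(1+C_s²)/(2(1−ρ)) = 0.1445·(1+2.684)/(2·0.6199)
= 0.1445·3.6840/1.2398 = 0.42924

Final: 0.42924


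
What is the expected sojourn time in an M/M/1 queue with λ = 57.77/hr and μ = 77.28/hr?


W = 1/(μ−λ) = 1/(77.28 − 57.77) = 1/19.51 = 0.05126 hr

Final: 0.05126 hr


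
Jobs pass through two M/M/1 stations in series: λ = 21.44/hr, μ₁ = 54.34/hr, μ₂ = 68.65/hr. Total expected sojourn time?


Each node sees arrival rate λ = 21.44/hr (tandem ⇒ throughput preserved).
W₁ = 1/(μ₁−λ) = 1/(54.34−21.44) = 0.03040 hr
W₂ = 1/(μ₂−λ) = 1/(68.65−21.44) = 0.02118 hr
W_total = W₁ + W₂ = 0.03040 + 0.02118 = 0.05158 hr

Final: 0.05158 hr


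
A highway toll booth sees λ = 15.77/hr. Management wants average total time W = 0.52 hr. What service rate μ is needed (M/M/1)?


W = 1/(μ−λ) ⇒ μ − λ = 1/W = 1/0.52 = 1.9231
μ = λ + 1/W = 15.77 + 1.9231 = 17.6931 per hr

Final: 17.6931 /hr


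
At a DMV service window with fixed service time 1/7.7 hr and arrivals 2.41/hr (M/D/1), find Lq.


ρ = 2.41/7.7 = 0.3130
M/D/1: Lq = ρ²/(2(1−ρ)) = 0.09796/(2·0.6870) = 0.07129

Final: 0.07129


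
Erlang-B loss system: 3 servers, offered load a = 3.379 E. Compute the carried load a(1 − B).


B(3,3.379) = 0.389278 (Erlang-B)
Carried load = a(1 − B) = 3.379·(1 − 0.389278) = 3.379·0.610722 = 2.0636 E

Final: 2.0636 Erlangs


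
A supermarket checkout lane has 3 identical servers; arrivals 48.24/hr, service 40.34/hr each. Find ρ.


ρ = λ/(cμ) = 48.24/(3·40.34) = 48.24/121.02 = 0.3986

Final: 0.3986


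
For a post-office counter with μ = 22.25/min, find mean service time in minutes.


Mean service time = 1/μ = 1/22.25 minute = 0.04494 minute
In minutes: 0.04494 × 1 = 0.04494 min

Final: 0.04494 min
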